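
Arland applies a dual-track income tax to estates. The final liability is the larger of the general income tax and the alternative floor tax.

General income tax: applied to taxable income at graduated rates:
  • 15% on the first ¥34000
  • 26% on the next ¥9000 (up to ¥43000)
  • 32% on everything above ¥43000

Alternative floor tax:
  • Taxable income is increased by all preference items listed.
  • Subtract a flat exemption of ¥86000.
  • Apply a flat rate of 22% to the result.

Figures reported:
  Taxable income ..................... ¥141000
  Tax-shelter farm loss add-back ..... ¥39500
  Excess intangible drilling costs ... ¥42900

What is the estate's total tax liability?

Alternative floor tax:
  Adjusted income: ¥141000 + ¥39500 + ¥42900 = ¥223400
  Less exemption ¥86000 → base ¥137400
  ¥137400 × 22% = ¥30228

General income tax:
  ¥34000 × 15% = ¥5100
  ¥9000 × 26% = ¥2340
  ¥98000 × 32% = ¥31360
  → ¥38800

¥38800 > ¥30228, so the general income tax governs.

¥38800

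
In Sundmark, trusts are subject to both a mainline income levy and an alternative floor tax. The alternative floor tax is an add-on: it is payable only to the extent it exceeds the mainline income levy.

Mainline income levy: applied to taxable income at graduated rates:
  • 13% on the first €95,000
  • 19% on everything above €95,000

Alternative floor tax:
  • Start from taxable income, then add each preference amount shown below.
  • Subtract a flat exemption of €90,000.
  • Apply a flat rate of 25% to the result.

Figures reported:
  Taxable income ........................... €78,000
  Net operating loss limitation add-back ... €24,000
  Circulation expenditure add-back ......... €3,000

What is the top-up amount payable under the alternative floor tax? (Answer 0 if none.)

Mainline income levy:
  €78,000 × 13% = €10,140

Alternative floor tax:
  Adjusted income: €78,000 + €24,000 + €3,000 = €105,000
  Less exemption €90,000 → base €15,000
  €15,000 × 25% = €3,750

€3,750 ≤ €10,140, so no add-on is due.

€0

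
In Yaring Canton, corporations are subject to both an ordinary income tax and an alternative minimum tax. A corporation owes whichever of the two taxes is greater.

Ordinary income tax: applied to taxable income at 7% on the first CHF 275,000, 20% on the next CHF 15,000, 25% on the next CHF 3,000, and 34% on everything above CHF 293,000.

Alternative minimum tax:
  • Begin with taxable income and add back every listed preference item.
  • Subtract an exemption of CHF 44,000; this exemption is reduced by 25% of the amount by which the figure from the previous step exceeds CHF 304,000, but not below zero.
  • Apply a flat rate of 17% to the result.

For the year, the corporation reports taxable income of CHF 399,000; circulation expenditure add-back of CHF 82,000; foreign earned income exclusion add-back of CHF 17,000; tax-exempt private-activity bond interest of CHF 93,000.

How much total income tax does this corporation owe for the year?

CHF 100,470

Ordinary income tax:
  CHF 275,000 × 7% = CHF 19,250
  CHF 15,000 × 20% = CHF 3,000
  CHF 3,000 × 25% = CHF 750
  CHF 106,000 × 34% = CHF 36,040
  → CHF 59,040

Alternative minimum tax:
  Adjusted income: CHF 399,000 + CHF 82,000 + CHF 17,000 + CHF 93,000 = CHF 591,000
  Exemption: 25% × (CHF 591,000 − CHF 304,000) = CHF 71,750 ≥ CHF 44,000, so the exemption is fully phased out
  Base: CHF 591,000 − CHF 0 = CHF 591,000
  CHF 591,000 × 17% = CHF 100,470

CHF 100,470 > CHF 59,040, so the alternative minimum tax is the binding amount.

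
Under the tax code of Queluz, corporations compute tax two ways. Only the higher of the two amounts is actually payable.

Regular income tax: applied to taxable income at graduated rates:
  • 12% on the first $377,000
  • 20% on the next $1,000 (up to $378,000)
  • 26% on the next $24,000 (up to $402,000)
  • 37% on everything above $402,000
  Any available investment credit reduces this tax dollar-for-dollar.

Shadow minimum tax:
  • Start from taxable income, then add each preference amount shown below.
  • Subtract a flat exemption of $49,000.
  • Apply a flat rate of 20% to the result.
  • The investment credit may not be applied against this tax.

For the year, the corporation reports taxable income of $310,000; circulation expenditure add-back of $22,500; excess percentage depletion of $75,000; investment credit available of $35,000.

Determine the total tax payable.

Shadow minimum tax:
  Adjusted income: $310,000 + $22,500 + $75,000 = $407,500
  Less exemption $49,000 → base $358,500
  $358,500 × 20% = $71,700

Regular income tax:
  $310,000 × 12% = $37,200
  Less investment credit $35,000 → $2,200

$71,700 > $2,200, so the shadow minimum tax is the binding amount.

$71,700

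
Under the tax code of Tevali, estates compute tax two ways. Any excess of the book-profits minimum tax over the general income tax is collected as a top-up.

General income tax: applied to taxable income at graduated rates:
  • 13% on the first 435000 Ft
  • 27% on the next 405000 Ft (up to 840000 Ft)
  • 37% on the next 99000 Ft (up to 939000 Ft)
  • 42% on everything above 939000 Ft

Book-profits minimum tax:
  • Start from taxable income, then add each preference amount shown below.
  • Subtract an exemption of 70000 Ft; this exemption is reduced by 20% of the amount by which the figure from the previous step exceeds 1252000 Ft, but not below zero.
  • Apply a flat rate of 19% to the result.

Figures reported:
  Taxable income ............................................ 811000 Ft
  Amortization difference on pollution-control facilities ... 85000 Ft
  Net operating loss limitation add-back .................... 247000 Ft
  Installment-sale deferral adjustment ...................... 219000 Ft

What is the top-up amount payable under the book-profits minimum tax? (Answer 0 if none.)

91590 Ft

Book-profits minimum tax:
  Adjusted income: 811000 Ft + 85000 Ft + 247000 Ft + 219000 Ft = 1362000 Ft
  Exemption: 70000 Ft − 20% × (1362000 Ft − 1252000 Ft) = 70000 Ft − 22000 Ft = 48000 Ft
  Base: 1362000 Ft − 48000 Ft = 1314000 Ft
  1314000 Ft × 19% = 249660 Ft

General income tax:
  435000 Ft × 13% = 56550 Ft
  376000 Ft × 27% = 101520 Ft
  → 158070 Ft

Excess of book-profits minimum tax over general income tax: 249660 Ft − 158070 Ft = 91590 Ft.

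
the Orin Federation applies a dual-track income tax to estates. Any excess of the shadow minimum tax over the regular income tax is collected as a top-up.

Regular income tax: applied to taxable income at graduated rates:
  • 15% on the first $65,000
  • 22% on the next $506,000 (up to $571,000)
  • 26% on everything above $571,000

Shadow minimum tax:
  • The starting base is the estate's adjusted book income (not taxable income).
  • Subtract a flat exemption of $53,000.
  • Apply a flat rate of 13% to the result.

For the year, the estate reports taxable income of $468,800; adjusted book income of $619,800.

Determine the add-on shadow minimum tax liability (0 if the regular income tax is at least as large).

$0

Regular income tax:
  $65,000 × 15% = $9,750
  $403,800 × 22% = $88,836
  → $98,586

Shadow minimum tax:
  Base (adjusted book income): $619,800
  Less exemption $53,000 → base $566,800
  $566,800 × 13% = $73,684

$73,684 ≤ $98,586, so no add-on is due.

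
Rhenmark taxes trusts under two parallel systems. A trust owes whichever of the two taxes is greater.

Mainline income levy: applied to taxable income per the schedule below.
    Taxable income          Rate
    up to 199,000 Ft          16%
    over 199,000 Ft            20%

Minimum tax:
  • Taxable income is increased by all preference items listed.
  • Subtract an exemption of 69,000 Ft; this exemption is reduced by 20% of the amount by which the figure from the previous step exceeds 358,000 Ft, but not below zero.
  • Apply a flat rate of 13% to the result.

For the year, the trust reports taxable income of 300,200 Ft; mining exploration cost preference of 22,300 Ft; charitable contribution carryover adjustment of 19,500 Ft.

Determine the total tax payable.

Minimum tax:
  Adjusted income: 300,200 Ft + 22,300 Ft + 19,500 Ft = 342,000 Ft
  Exemption: 342,000 Ft ≤ 358,000 Ft, so full 69,000 Ft applies
  Base: 342,000 Ft − 69,000 Ft = 273,000 Ft
  273,000 Ft × 13% = 35,490 Ft

Mainline income levy:
  199,000 Ft × 16% = 31,840 Ft
  101,200 Ft × 20% = 20,240 Ft
  → 52,080 Ft

52,080 Ft > 35,490 Ft, so the mainline income levy governs.

52,080 Ft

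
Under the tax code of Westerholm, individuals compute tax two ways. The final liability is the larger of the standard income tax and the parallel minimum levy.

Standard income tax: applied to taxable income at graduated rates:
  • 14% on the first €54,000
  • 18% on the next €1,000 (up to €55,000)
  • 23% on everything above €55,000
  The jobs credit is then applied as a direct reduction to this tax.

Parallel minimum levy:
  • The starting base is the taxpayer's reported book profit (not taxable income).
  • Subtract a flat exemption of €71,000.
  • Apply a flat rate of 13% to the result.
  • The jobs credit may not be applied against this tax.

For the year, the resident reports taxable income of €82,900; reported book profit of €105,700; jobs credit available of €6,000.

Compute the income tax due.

Parallel minimum levy:
  Base (reported book profit): €105,700
  Less exemption €71,000 → base €34,700
  €34,700 × 13% = €4,511

Standard income tax:
  €54,000 × 14% = €7,560
  €1,000 × 18% = €180
  €27,900 × 23% = €6,417
  → €14,157
  Less jobs credit €6,000 → €8,157

€8,157 > €4,511, so the standard income tax governs.

€8,157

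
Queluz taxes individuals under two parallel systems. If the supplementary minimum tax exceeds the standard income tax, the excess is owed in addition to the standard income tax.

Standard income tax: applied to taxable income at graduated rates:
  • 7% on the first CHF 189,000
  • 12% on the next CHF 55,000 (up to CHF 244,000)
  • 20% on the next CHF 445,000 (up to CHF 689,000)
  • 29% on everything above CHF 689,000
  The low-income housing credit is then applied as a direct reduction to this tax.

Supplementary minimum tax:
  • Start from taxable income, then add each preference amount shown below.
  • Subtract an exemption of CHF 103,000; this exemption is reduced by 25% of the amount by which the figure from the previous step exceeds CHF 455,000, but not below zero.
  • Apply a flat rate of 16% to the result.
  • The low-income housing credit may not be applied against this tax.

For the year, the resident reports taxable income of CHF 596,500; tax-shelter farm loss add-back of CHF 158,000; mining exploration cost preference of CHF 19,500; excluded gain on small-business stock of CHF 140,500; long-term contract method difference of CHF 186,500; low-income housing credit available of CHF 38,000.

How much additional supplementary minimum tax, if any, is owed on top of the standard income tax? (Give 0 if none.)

CHF 123,830

Supplementary minimum tax:
  Adjusted income: CHF 596,500 + CHF 158,000 + CHF 19,500 + CHF 140,500 + CHF 186,500 = CHF 1,101,000
  Exemption: 25% × (CHF 1,101,000 − CHF 455,000) = CHF 161,500 ≥ CHF 103,000, so the exemption is fully phased out
  Base: CHF 1,101,000 − CHF 0 = CHF 1,101,000
  CHF 1,101,000 × 16% = CHF 176,160

Standard income tax:
  CHF 189,000 × 7% = CHF 13,230
  CHF 55,000 × 12% = CHF 6,600
  CHF 352,500 × 20% = CHF 70,500
  → CHF 90,330
  Less low-income housing credit CHF 38,000 → CHF 52,330

Excess of supplementary minimum tax over standard income tax: CHF 176,160 − CHF 52,330 = CHF 123,830.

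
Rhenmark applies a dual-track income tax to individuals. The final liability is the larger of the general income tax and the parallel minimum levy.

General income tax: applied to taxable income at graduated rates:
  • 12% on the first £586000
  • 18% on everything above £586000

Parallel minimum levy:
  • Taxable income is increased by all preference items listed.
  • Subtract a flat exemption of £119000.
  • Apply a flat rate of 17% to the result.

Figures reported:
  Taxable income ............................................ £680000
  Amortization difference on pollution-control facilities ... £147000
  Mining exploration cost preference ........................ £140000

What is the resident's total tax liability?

£144160

General income tax:
  £586000 × 12% = £70320
  £94000 × 18% = £16920
  → £87240

Parallel minimum levy:
  Adjusted income: £680000 + £147000 + £140000 = £967000
  Less exemption £119000 → base £848000
  £848000 × 17% = £144160

£144160 > £87240, so the parallel minimum levy is the binding amount.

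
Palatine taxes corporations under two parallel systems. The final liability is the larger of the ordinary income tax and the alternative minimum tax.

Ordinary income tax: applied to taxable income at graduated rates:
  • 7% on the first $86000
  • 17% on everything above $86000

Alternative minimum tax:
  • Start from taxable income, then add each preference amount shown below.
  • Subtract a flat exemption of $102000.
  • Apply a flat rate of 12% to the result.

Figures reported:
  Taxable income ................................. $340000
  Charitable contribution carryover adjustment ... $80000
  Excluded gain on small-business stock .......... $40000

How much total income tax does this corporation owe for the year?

$49200

Alternative minimum tax:
  Adjusted income: $340000 + $80000 + $40000 = $460000
  Less exemption $102000 → base $358000
  $358000 × 12% = $42960

Ordinary income tax:
  $86000 × 7% = $6020
  $254000 × 17% = $43180
  → $49200

$49200 > $42960, so the ordinary income tax governs.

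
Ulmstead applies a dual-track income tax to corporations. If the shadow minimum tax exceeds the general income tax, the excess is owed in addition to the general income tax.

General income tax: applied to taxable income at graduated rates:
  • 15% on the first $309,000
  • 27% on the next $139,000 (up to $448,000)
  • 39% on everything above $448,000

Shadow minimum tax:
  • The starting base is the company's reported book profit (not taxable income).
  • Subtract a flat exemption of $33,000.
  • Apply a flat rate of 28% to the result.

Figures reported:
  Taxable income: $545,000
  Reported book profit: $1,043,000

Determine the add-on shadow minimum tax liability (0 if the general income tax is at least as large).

$161,090

Shadow minimum tax:
  Base (reported book profit): $1,043,000
  Less exemption $33,000 → base $1,010,000
  $1,010,000 × 28% = $282,800

General income tax:
  $309,000 × 15% = $46,350
  $139,000 × 27% = $37,530
  $97,000 × 39% = $37,830
  → $121,710

Excess of shadow minimum tax over general income tax: $282,800 − $121,710 = $161,090.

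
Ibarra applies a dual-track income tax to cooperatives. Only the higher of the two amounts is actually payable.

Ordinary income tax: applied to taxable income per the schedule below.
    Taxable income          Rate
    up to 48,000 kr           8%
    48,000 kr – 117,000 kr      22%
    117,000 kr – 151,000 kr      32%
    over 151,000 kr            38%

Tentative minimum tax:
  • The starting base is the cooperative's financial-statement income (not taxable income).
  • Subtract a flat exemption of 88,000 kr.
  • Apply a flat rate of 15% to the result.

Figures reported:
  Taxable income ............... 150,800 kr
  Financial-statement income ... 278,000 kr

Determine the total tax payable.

29,836 kr

Tentative minimum tax:
  Base (financial-statement income): 278,000 kr
  Less exemption 88,000 kr → base 190,000 kr
  190,000 kr × 15% = 28,500 kr

Ordinary income tax:
  48,000 kr × 8% = 3,840 kr
  69,000 kr × 22% = 15,180 kr
  33,800 kr × 32% = 10,816 kr
  → 29,836 kr

29,836 kr > 28,500 kr, so the ordinary income tax governs.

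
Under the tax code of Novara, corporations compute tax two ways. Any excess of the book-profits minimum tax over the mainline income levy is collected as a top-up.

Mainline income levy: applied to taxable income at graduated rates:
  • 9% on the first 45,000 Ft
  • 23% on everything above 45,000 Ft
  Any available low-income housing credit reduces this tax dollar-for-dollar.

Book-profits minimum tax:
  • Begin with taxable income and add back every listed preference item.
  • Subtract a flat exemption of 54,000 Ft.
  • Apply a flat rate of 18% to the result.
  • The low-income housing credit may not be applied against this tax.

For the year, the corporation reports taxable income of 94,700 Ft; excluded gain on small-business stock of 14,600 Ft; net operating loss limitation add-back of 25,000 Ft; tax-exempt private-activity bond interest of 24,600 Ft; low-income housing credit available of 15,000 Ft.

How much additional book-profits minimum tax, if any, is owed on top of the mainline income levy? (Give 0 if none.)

Mainline income levy:
  45,000 Ft × 9% = 4,050 Ft
  49,700 Ft × 23% = 11,431 Ft
  → 15,481 Ft
  Less low-income housing credit 15,000 Ft → 481 Ft

Book-profits minimum tax:
  Adjusted income: 94,700 Ft + 14,600 Ft + 25,000 Ft + 24,600 Ft = 158,900 Ft
  Less exemption 54,000 Ft → base 104,900 Ft
  104,900 Ft × 18% = 18,882 Ft

Excess of book-profits minimum tax over mainline income levy: 18,882 Ft − 481 Ft = 18,401 Ft.

18,401 Ft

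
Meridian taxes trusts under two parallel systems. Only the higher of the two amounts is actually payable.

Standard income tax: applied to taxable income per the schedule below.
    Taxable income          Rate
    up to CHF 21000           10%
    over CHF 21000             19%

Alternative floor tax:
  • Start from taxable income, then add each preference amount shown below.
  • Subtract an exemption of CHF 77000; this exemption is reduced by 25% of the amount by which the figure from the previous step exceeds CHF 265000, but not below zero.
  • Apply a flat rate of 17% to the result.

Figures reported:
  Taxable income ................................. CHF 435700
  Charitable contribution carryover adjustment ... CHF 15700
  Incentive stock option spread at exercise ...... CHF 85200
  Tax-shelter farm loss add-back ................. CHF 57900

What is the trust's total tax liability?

CHF 101065

Standard income tax:
  CHF 21000 × 10% = CHF 2100
  CHF 414700 × 19% = CHF 78793
  → CHF 80893

Alternative floor tax:
  Adjusted income: CHF 435700 + CHF 15700 + CHF 85200 + CHF 57900 = CHF 594500
  Exemption: 25% × (CHF 594500 − CHF 265000) = CHF 82375 ≥ CHF 77000, so the exemption is fully phased out
  Base: CHF 594500 − CHF 0 = CHF 594500
  CHF 594500 × 17% = CHF 101065

CHF 101065 > CHF 80893, so the alternative floor tax is the binding amount.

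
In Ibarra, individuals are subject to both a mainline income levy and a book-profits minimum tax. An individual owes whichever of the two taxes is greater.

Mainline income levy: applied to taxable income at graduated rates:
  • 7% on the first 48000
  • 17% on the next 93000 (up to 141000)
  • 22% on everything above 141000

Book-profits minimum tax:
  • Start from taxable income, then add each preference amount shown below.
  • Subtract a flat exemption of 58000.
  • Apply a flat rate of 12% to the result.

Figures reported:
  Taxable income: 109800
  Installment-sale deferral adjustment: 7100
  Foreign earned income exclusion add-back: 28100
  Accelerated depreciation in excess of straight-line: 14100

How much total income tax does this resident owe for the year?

13866

Book-profits minimum tax:
  Adjusted income: 109800 + 7100 + 28100 + 14100 = 159100
  Less exemption 58000 → base 101100
  101100 × 12% = 12132

Mainline income levy:
  48000 × 7% = 3360
  61800 × 17% = 10506
  → 13866

13866 > 12132, so the mainline income levy governs.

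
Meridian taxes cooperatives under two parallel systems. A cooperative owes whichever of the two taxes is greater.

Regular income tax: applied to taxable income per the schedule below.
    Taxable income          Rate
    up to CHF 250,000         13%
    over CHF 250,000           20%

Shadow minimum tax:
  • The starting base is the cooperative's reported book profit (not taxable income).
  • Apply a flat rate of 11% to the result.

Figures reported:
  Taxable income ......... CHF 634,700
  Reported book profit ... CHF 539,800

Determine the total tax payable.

CHF 109,440

Regular income tax:
  CHF 250,000 × 13% = CHF 32,500
  CHF 384,700 × 20% = CHF 76,940
  → CHF 109,440

Shadow minimum tax:
  Base (reported book profit): CHF 539,800
  CHF 539,800 × 11% = CHF 59,378

CHF 109,440 > CHF 59,378, so the regular income tax governs.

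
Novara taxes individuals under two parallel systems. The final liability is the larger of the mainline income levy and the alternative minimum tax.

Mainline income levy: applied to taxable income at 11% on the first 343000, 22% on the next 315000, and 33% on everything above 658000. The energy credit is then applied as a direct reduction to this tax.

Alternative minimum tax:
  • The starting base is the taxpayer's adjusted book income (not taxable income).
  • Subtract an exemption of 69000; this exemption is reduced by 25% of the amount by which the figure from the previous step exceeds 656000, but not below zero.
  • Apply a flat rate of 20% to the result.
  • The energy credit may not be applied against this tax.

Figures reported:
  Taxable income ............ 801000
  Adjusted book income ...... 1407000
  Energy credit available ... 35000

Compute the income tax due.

Mainline income levy:
  343000 × 11% = 37730
  315000 × 22% = 69300
  143000 × 33% = 47190
  → 154220
  Less energy credit 35000 → 119220

Alternative minimum tax:
  Base (adjusted book income): 1407000
  Exemption: 25% × (1407000 − 656000) = 187750 ≥ 69000, so the exemption is fully phased out
  Base: 1407000 − 0 = 1407000
  1407000 × 20% = 281400

281400 > 119220, so the alternative minimum tax is the binding amount.

281400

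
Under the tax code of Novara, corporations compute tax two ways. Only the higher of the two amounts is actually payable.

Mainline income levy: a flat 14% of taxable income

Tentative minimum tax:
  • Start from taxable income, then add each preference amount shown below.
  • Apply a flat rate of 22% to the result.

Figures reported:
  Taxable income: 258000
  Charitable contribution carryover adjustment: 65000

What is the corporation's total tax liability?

71060

Tentative minimum tax:
  Adjusted income: 258000 + 65000 = 323000
  323000 × 22% = 71060

Mainline income levy:
  258000 × 14% = 36120

71060 > 36120, so the tentative minimum tax is the binding amount.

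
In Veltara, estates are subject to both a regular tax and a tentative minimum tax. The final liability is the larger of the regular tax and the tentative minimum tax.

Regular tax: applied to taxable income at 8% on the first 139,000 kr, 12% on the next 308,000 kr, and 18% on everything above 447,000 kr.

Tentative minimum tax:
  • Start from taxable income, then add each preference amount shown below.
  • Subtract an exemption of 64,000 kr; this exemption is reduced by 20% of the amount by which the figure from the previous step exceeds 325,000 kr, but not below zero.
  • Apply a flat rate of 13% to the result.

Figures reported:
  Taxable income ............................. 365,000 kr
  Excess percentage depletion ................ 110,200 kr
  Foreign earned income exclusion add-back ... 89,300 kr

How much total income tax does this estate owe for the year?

Tentative minimum tax:
  Adjusted income: 365,000 kr + 110,200 kr + 89,300 kr = 564,500 kr
  Exemption: 64,000 kr − 20% × (564,500 kr − 325,000 kr) = 64,000 kr − 47,900 kr = 16,100 kr
  Base: 564,500 kr − 16,100 kr = 548,400 kr
  548,400 kr × 13% = 71,292 kr

Regular tax:
  139,000 kr × 8% = 11,120 kr
  226,000 kr × 12% = 27,120 kr
  → 38,240 kr

71,292 kr > 38,240 kr, so the tentative minimum tax is the binding amount.

71,292 kr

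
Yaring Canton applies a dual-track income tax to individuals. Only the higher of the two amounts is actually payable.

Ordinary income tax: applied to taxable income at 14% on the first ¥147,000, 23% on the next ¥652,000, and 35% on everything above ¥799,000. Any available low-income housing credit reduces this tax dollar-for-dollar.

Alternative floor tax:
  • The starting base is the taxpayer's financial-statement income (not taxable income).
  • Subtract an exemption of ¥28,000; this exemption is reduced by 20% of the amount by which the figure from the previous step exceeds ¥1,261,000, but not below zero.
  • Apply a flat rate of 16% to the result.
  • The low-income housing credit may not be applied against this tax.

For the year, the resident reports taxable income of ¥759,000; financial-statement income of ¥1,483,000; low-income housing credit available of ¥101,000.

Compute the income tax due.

¥237,280

Ordinary income tax:
  ¥147,000 × 14% = ¥20,580
  ¥612,000 × 23% = ¥140,760
  → ¥161,340
  Less low-income housing credit ¥101,000 → ¥60,340

Alternative floor tax:
  Base (financial-statement income): ¥1,483,000
  Exemption: 20% × (¥1,483,000 − ¥1,261,000) = ¥44,400 ≥ ¥28,000, so the exemption is fully phased out
  Base: ¥1,483,000 − ¥0 = ¥1,483,000
  ¥1,483,000 × 16% = ¥237,280

¥237,280 > ¥60,340, so the alternative floor tax is the binding amount.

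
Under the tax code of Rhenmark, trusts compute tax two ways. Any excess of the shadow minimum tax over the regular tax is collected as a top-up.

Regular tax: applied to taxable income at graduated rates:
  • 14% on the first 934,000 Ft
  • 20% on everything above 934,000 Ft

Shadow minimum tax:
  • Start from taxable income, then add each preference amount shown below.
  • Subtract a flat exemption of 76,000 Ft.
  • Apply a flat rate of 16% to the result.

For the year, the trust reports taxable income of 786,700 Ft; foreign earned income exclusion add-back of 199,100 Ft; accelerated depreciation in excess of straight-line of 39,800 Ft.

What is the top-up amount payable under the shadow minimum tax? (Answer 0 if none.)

41,798 Ft

Regular tax:
  786,700 Ft × 14% = 110,138 Ft

Shadow minimum tax:
  Adjusted income: 786,700 Ft + 199,100 Ft + 39,800 Ft = 1,025,600 Ft
  Less exemption 76,000 Ft → base 949,600 Ft
  949,600 Ft × 16% = 151,936 Ft

Excess of shadow minimum tax over regular tax: 151,936 Ft − 110,138 Ft = 41,798 Ft.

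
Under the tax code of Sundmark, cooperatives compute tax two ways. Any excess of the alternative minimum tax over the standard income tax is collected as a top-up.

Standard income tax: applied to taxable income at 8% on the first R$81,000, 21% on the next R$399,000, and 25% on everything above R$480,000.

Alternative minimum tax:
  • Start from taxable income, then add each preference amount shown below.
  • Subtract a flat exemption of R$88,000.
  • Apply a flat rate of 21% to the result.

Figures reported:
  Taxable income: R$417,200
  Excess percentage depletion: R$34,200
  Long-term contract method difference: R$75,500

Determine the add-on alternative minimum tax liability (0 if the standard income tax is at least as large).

R$15,087

Alternative minimum tax:
  Adjusted income: R$417,200 + R$34,200 + R$75,500 = R$526,900
  Less exemption R$88,000 → base R$438,900
  R$438,900 × 21% = R$92,169

Standard income tax:
  R$81,000 × 8% = R$6,480
  R$336,200 × 21% = R$70,602
  → R$77,082

Excess of alternative minimum tax over standard income tax: R$92,169 − R$77,082 = R$15,087.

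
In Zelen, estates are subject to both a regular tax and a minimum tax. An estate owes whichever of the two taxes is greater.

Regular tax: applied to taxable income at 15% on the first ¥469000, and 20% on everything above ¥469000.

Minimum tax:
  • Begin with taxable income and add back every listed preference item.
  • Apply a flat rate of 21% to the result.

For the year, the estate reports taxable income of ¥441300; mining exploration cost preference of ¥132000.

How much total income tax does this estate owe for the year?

Regular tax:
  ¥441300 × 15% = ¥66195

Minimum tax:
  Adjusted income: ¥441300 + ¥132000 = ¥573300
  ¥573300 × 21% = ¥120393

¥120393 > ¥66195, so the minimum tax is the binding amount.

¥120393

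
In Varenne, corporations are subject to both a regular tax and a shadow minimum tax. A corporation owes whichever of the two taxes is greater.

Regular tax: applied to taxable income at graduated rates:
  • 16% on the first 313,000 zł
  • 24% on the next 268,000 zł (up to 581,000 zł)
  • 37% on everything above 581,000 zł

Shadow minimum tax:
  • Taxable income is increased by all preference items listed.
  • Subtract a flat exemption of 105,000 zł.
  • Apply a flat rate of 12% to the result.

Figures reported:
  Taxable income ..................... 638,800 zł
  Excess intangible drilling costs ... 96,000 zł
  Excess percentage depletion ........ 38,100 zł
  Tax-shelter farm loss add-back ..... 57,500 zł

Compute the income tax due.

135,786 zł

Regular tax:
  313,000 zł × 16% = 50,080 zł
  268,000 zł × 24% = 64,320 zł
  57,800 zł × 37% = 21,386 zł
  → 135,786 zł

Shadow minimum tax:
  Adjusted income: 638,800 zł + 96,000 zł + 38,100 zł + 57,500 zł = 830,400 zł
  Less exemption 105,000 zł → base 725,400 zł
  725,400 zł × 12% = 87,048 zł

135,786 zł > 87,048 zł, so the regular tax governs.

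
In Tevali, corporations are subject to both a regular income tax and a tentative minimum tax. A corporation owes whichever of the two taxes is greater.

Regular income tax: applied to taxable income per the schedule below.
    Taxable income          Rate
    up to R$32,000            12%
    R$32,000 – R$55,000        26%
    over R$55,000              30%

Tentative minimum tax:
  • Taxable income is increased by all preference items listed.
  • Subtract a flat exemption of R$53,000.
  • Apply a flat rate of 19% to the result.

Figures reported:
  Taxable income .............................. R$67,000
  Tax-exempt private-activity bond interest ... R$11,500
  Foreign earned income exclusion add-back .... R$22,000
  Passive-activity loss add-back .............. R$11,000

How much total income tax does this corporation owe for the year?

Regular income tax:
  R$32,000 × 12% = R$3,840
  R$23,000 × 26% = R$5,980
  R$12,000 × 30% = R$3,600
  → R$13,420

Tentative minimum tax:
  Adjusted income: R$67,000 + R$11,500 + R$22,000 + R$11,000 = R$111,500
  Less exemption R$53,000 → base R$58,500
  R$58,500 × 19% = R$11,115

R$13,420 > R$11,115, so the regular income tax governs.

R$13,420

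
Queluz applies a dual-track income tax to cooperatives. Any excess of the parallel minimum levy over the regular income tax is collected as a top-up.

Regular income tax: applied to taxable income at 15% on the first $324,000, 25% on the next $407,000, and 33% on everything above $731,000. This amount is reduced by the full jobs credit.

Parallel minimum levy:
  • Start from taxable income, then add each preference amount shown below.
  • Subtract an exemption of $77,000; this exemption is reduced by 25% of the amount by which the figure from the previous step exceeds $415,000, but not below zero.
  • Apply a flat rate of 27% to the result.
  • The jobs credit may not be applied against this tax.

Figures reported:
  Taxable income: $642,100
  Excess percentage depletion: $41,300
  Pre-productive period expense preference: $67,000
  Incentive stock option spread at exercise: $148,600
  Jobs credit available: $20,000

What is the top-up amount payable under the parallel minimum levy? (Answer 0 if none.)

Regular income tax:
  $324,000 × 15% = $48,600
  $318,100 × 25% = $79,525
  → $128,125
  Less jobs credit $20,000 → $108,125

Parallel minimum levy:
  Adjusted income: $642,100 + $41,300 + $67,000 + $148,600 = $899,000
  Exemption: 25% × ($899,000 − $415,000) = $121,000 ≥ $77,000, so the exemption is fully phased out
  Base: $899,000 − $0 = $899,000
  $899,000 × 27% = $242,730

Excess of parallel minimum levy over regular income tax: $242,730 − $108,125 = $134,605.

$134,605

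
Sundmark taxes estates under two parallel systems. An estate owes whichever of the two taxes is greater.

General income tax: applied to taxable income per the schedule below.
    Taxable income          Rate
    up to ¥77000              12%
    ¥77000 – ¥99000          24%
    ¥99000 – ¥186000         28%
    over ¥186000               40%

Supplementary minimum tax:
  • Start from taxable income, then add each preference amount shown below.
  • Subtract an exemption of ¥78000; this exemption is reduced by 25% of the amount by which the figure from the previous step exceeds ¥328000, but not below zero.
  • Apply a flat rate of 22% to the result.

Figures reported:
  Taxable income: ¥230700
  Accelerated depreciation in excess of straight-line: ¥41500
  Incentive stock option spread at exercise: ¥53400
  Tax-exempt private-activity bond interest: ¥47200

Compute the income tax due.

¥67320

Supplementary minimum tax:
  Adjusted income: ¥230700 + ¥41500 + ¥53400 + ¥47200 = ¥372800
  Exemption: ¥78000 − 25% × (¥372800 − ¥328000) = ¥78000 − ¥11200 = ¥66800
  Base: ¥372800 − ¥66800 = ¥306000
  ¥306000 × 22% = ¥67320

General income tax:
  ¥77000 × 12% = ¥9240
  ¥22000 × 24% = ¥5280
  ¥87000 × 28% = ¥24360
  ¥44700 × 40% = ¥17880
  → ¥56760

¥67320 > ¥56760, so the supplementary minimum tax is the binding amount.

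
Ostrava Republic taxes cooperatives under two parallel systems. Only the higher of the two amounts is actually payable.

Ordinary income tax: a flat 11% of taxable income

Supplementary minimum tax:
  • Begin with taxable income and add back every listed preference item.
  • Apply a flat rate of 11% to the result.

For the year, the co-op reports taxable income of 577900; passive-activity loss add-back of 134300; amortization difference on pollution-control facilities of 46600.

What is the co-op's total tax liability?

83468

Supplementary minimum tax:
  Adjusted income: 577900 + 134300 + 46600 = 758800
  758800 × 11% = 83468

Ordinary income tax:
  577900 × 11% = 63569

83468 > 63569, so the supplementary minimum tax is the binding amount.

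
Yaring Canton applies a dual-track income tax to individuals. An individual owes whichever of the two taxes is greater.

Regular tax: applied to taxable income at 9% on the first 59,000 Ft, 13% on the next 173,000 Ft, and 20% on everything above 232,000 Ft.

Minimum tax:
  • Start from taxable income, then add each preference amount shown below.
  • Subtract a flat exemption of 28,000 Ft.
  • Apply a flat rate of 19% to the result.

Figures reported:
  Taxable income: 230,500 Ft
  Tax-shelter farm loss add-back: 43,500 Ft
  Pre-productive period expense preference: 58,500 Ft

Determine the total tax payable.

57,855 Ft

Regular tax:
  59,000 Ft × 9% = 5,310 Ft
  171,500 Ft × 13% = 22,295 Ft
  → 27,605 Ft

Minimum tax:
  Adjusted income: 230,500 Ft + 43,500 Ft + 58,500 Ft = 332,500 Ft
  Less exemption 28,000 Ft → base 304,500 Ft
  304,500 Ft × 19% = 57,855 Ft

57,855 Ft > 27,605 Ft, so the minimum tax is the binding amount.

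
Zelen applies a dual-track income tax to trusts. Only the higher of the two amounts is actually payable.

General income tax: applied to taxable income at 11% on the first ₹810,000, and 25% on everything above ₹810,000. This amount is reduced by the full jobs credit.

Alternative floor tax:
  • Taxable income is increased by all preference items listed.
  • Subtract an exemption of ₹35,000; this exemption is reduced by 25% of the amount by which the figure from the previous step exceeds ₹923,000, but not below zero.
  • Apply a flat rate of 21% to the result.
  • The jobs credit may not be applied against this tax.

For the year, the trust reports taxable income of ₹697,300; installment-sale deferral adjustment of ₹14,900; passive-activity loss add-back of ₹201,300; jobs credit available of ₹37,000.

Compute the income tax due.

₹184,485

General income tax:
  ₹697,300 × 11% = ₹76,703
  Less jobs credit ₹37,000 → ₹39,703

Alternative floor tax:
  Adjusted income: ₹697,300 + ₹14,900 + ₹201,300 = ₹913,500
  Exemption: ₹913,500 ≤ ₹923,000, so full ₹35,000 applies
  Base: ₹913,500 − ₹35,000 = ₹878,500
  ₹878,500 × 21% = ₹184,485

₹184,485 > ₹39,703, so the alternative floor tax is the binding amount.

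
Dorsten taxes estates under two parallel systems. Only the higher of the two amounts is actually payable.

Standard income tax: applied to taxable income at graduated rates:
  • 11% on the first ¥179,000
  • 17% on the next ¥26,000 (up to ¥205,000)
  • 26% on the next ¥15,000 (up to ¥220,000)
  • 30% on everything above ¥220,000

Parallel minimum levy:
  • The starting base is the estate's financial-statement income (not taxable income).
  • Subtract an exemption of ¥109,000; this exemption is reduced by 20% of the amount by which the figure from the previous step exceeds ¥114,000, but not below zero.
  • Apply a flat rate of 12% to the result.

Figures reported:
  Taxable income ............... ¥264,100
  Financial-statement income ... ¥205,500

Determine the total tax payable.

¥41,240

Parallel minimum levy:
  Base (financial-statement income): ¥205,500
  Exemption: ¥109,000 − 20% × (¥205,500 − ¥114,000) = ¥109,000 − ¥18,300 = ¥90,700
  Base: ¥205,500 − ¥90,700 = ¥114,800
  ¥114,800 × 12% = ¥13,776

Standard income tax:
  ¥179,000 × 11% = ¥19,690
  ¥26,000 × 17% = ¥4,420
  ¥15,000 × 26% = ¥3,900
  ¥44,100 × 30% = ¥13,230
  → ¥41,240

¥41,240 > ¥13,776, so the standard income tax governs.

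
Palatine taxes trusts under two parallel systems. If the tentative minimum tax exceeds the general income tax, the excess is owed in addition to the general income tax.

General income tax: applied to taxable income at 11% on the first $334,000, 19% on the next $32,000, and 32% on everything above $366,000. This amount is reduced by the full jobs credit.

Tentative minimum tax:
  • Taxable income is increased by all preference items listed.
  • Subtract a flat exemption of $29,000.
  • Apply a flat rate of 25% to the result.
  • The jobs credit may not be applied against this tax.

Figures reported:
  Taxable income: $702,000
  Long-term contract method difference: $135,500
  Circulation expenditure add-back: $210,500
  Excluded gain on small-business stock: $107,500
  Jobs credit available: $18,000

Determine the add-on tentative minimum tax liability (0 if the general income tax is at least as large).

Tentative minimum tax:
  Adjusted income: $702,000 + $135,500 + $210,500 + $107,500 = $1,155,500
  Less exemption $29,000 → base $1,126,500
  $1,126,500 × 25% = $281,625

General income tax:
  $334,000 × 11% = $36,740
  $32,000 × 19% = $6,080
  $336,000 × 32% = $107,520
  → $150,340
  Less jobs credit $18,000 → $132,340

Excess of tentative minimum tax over general income tax: $281,625 − $132,340 = $149,285.

$149,285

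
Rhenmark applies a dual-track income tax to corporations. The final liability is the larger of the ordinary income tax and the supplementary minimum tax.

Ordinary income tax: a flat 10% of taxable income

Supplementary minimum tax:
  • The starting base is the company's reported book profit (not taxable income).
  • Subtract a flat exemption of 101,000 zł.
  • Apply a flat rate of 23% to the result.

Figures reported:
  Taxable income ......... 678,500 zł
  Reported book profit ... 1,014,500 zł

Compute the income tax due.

210,105 zł

Supplementary minimum tax:
  Base (reported book profit): 1,014,500 zł
  Less exemption 101,000 zł → base 913,500 zł
  913,500 zł × 23% = 210,105 zł

Ordinary income tax:
  678,500 zł × 10% = 67,850 zł

210,105 zł > 67,850 zł, so the supplementary minimum tax is the binding amount.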